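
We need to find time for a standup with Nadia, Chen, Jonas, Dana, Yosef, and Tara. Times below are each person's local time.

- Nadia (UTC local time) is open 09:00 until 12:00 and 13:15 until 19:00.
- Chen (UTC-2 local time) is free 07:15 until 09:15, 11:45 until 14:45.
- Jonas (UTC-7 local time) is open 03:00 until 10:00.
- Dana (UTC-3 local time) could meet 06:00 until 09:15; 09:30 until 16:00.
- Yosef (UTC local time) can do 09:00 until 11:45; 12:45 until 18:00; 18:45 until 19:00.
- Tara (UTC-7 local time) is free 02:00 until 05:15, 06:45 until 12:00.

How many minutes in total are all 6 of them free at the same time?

Nadia in UTC: 09:00-12:00, 13:15-19:00.
Chen in UTC: 09:15-11:15, 13:45-16:45 (add 2h to convert from UTC-2).
Jonas in UTC: 10:00-17:00 (add 7h to convert from UTC-7).
Dana in UTC: 09:00-12:15, 12:30-19:00 (add 3h to convert from UTC-3).
Yosef in UTC: 09:00-11:45, 12:45-18:00, 18:45-19:00.
Tara in UTC: 09:00-12:15, 13:45-19:00 (add 7h to convert from UTC-7).
Nadia ∩ Chen: 09:15-11:15, 13:45-16:45.
Nadia ∩ Chen ∩ Jonas: 10:00-11:15, 13:45-16:45.
Nadia ∩ Chen ∩ Jonas ∩ Dana: 10:00-11:15, 13:45-16:45.
Nadia ∩ Chen ∩ Jonas ∩ Dana ∩ Yosef: 10:00-11:15, 13:45-16:45.
Nadia ∩ Chen ∩ Jonas ∩ Dana ∩ Yosef ∩ Tara: 10:00-11:15, 13:45-16:45.
Summing the common windows: 75 + 180 = 255 minutes.

255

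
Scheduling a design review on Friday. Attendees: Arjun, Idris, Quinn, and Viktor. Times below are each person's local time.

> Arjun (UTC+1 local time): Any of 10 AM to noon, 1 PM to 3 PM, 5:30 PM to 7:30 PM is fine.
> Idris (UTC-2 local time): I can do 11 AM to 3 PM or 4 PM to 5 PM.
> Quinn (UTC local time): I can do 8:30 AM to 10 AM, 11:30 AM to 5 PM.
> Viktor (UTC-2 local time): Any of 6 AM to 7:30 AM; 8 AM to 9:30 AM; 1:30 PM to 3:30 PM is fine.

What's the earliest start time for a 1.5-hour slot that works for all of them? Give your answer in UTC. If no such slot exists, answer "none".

Arjun in UTC: 09:00-11:00, 12:00-14:00, 16:30-18:30 (subtract 1h to convert from UTC+1).
Idris in UTC: 13:00-17:00, 18:00-19:00 (add 2h to convert from UTC-2).
Quinn in UTC: 08:30-10:00, 11:30-17:00.
Viktor in UTC: 08:00-09:30, 10:00-11:30, 15:30-17:30 (add 2h to convert from UTC-2).
Arjun ∩ Idris: 13:00-14:00, 16:30-17:00, 18:00-18:30.
Arjun ∩ Idris ∩ Quinn: 13:00-14:00, 16:30-17:00.
Arjun ∩ Idris ∩ Quinn ∩ Viktor: 16:30-17:00.
No common window is at least 90 minutes long.

none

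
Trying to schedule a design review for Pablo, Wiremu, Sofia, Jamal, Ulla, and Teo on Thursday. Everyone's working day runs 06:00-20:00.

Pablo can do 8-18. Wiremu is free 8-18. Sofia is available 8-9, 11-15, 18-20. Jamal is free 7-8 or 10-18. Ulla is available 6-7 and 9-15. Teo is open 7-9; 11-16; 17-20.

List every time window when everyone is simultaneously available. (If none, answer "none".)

Pablo ∩ Wiremu: 08:00-18:00.
Pablo ∩ Wiremu ∩ Sofia: 08:00-09:00, 11:00-15:00.
Pablo ∩ Wiremu ∩ Sofia ∩ Jamal: 11:00-15:00.
Pablo ∩ Wiremu ∩ Sofia ∩ Jamal ∩ Ulla: 11:00-15:00.
Pablo ∩ Wiremu ∩ Sofia ∩ Jamal ∩ Ulla ∩ Teo: 11:00-15:00.
Those are the intersection windows.

11:00-15:00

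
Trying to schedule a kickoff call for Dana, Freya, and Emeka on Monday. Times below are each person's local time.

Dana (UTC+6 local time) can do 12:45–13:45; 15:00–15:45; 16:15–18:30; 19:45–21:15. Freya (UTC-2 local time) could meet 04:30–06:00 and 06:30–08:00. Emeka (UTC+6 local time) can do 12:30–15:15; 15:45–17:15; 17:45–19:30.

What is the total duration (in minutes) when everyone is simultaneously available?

Dana in UTC: 06:45-07:45, 09:00-09:45, 10:15-12:30, 13:45-15:15 (subtract 6h to convert from UTC+6).
Freya in UTC: 06:30-08:00, 08:30-10:00 (add 2h to convert from UTC-2).
Emeka in UTC: 06:30-09:15, 09:45-11:15, 11:45-13:30 (subtract 6h to convert from UTC+6).
Dana ∩ Freya: 06:45-07:45, 09:00-09:45.
Dana ∩ Freya ∩ Emeka: 06:45-07:45, 09:00-09:15.
Summing the common windows: 60 + 15 = 75 minutes.

75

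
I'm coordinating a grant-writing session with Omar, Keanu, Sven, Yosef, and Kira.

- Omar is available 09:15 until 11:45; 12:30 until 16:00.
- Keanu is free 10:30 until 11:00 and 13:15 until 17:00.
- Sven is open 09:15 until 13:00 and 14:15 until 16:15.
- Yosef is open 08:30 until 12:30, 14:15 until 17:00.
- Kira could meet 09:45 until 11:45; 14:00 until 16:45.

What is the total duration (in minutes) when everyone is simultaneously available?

135

Omar ∩ Keanu: 10:30-11:00, 13:15-16:00.
Omar ∩ Keanu ∩ Sven: 10:30-11:00, 14:15-16:00.
Omar ∩ Keanu ∩ Sven ∩ Yosef: 10:30-11:00, 14:15-16:00.
Omar ∩ Keanu ∩ Sven ∩ Yosef ∩ Kira: 10:30-11:00, 14:15-16:00.
Summing the common windows: 30 + 105 = 135 minutes.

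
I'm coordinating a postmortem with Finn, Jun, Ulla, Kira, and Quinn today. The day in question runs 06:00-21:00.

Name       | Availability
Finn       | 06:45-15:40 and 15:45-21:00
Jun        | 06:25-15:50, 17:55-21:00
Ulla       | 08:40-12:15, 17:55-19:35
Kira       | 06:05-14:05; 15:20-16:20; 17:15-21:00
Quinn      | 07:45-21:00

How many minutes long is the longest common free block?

Finn ∩ Jun: 06:45-15:40, 15:45-15:50, 17:55-21:00.
Finn ∩ Jun ∩ Ulla: 08:40-12:15, 17:55-19:35.
Finn ∩ Jun ∩ Ulla ∩ Kira: 08:40-12:15, 17:55-19:35.
Finn ∩ Jun ∩ Ulla ∩ Kira ∩ Quinn: 08:40-12:15, 17:55-19:35.
The longest is 08:40-12:15 at 215 minutes.

215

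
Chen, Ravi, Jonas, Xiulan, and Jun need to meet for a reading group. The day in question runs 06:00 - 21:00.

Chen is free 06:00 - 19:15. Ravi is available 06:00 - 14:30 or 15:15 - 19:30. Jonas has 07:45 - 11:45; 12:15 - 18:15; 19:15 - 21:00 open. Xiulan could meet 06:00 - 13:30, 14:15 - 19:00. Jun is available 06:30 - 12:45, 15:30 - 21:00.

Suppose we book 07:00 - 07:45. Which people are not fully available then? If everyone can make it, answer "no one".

Jonas

Chen: free for 07:00-07:45. Ravi: free for 07:00-07:45. Jonas: not fully free for 07:00-07:45. Xiulan: free for 07:00-07:45. Jun: free for 07:00-07:45.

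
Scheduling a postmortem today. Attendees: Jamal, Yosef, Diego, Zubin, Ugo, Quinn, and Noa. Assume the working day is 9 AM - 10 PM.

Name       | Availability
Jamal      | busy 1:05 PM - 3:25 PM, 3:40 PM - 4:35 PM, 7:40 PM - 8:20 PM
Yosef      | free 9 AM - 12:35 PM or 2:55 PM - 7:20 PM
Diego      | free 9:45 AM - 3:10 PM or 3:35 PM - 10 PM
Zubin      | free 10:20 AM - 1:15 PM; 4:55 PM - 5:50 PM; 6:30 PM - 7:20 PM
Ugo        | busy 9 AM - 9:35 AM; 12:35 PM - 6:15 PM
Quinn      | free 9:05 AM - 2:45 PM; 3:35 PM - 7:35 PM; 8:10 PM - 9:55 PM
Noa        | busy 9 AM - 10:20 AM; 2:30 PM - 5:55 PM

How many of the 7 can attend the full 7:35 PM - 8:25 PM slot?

Jamal free: 09:00-13:05, 15:25-15:40, 16:35-19:40, 20:20-22:00 (invert busy blocks within the working day).
Yosef free: 09:00-12:35, 14:55-19:20.
Diego free: 09:45-15:10, 15:35-22:00.
Zubin free: 10:20-13:15, 16:55-17:50, 18:30-19:20.
Ugo free: 09:35-12:35, 18:15-22:00 (invert busy blocks within the working day).
Quinn free: 09:05-14:45, 15:35-19:35, 20:10-21:55.
Noa free: 10:20-14:30, 17:55-22:00 (invert busy blocks within the working day).
Diego, Ugo, and Noa can make the full 19:35-20:25 slot — that's 3.

3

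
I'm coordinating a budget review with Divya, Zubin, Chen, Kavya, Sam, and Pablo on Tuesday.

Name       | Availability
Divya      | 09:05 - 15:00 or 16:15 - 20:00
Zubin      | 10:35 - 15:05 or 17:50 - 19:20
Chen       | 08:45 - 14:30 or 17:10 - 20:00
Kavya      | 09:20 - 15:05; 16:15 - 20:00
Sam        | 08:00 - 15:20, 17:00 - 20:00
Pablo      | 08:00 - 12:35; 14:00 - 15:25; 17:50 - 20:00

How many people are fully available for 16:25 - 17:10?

2

Divya and Kavya can make the full 16:25-17:10 slot — that's 2.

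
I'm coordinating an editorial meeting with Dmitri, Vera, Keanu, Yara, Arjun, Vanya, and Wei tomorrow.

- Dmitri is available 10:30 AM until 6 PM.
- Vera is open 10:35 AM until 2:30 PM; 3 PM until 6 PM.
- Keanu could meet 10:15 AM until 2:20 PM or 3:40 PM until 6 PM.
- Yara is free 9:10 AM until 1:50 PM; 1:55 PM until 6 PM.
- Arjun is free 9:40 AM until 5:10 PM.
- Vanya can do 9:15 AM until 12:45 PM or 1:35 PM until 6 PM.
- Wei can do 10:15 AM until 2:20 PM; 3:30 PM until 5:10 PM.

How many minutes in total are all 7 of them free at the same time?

Dmitri ∩ Vera: 10:35-14:30, 15:00-18:00.
Dmitri ∩ Vera ∩ Keanu: 10:35-14:20, 15:40-18:00.
Dmitri ∩ Vera ∩ Keanu ∩ Yara: 10:35-13:50, 13:55-14:20, 15:40-18:00.
Dmitri ∩ Vera ∩ Keanu ∩ Yara ∩ Arjun: 10:35-13:50, 13:55-14:20, 15:40-17:10.
Dmitri ∩ Vera ∩ Keanu ∩ Yara ∩ Arjun ∩ Vanya: 10:35-12:45, 13:35-13:50, 13:55-14:20, 15:40-17:10.
Dmitri ∩ Vera ∩ Keanu ∩ Yara ∩ Arjun ∩ Vanya ∩ Wei: 10:35-12:45, 13:35-13:50, 13:55-14:20, 15:40-17:10.
Summing the common windows: 130 + 15 + 25 + 90 = 260 minutes.

260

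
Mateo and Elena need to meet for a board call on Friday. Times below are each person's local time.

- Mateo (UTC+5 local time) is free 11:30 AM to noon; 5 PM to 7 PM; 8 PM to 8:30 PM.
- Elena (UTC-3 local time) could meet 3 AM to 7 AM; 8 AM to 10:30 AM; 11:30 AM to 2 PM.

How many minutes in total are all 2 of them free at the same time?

Mateo in UTC: 06:30-07:00, 12:00-14:00, 15:00-15:30 (subtract 5h to convert from UTC+5).
Elena in UTC: 06:00-10:00, 11:00-13:30, 14:30-17:00 (add 3h to convert from UTC-3).
Mateo ∩ Elena: 06:30-07:00, 12:00-13:30, 15:00-15:30.
So the common availability across everyone is 06:30-07:00, 12:00-13:30, 15:00-15:30.
Summing the common windows: 30 + 90 + 30 = 150 minutes.

150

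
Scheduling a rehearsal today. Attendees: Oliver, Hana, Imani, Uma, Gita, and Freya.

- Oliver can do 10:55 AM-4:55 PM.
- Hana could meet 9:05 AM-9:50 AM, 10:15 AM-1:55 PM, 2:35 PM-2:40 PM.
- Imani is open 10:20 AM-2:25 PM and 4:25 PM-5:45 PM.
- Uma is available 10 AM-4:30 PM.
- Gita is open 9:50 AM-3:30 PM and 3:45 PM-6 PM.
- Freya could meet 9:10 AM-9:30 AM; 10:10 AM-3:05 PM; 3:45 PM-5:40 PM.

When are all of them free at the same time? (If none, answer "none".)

Oliver ∩ Hana: 10:55-13:55, 14:35-14:40.
Oliver ∩ Hana ∩ Imani: 10:55-13:55.
Oliver ∩ Hana ∩ Imani ∩ Uma: 10:55-13:55.
Oliver ∩ Hana ∩ Imani ∩ Uma ∩ Gita: 10:55-13:55.
Oliver ∩ Hana ∩ Imani ∩ Uma ∩ Gita ∩ Freya: 10:55-13:55.

10:55-13:55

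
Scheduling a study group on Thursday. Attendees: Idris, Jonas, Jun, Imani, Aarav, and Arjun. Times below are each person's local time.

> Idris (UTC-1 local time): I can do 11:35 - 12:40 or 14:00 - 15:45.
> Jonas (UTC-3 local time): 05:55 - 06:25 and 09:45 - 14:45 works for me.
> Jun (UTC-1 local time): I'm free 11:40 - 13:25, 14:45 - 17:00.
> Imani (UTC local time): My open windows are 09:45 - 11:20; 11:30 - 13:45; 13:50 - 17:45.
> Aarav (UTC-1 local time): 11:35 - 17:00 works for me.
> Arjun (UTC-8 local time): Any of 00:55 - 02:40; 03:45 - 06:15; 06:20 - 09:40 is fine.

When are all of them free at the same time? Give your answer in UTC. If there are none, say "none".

Idris in UTC: 12:35-13:40, 15:00-16:45 (add 1h to convert from UTC-1).
Jonas in UTC: 08:55-09:25, 12:45-17:45 (add 3h to convert from UTC-3).
Jun in UTC: 12:40-14:25, 15:45-18:00 (add 1h to convert from UTC-1).
Imani in UTC: 09:45-11:20, 11:30-13:45, 13:50-17:45.
Aarav in UTC: 12:35-18:00 (add 1h to convert from UTC-1).
Arjun in UTC: 08:55-10:40, 11:45-14:15, 14:20-17:40 (add 8h to convert from UTC-8).
Idris ∩ Jonas: 12:45-13:40, 15:00-16:45.
Idris ∩ Jonas ∩ Jun: 12:45-13:40, 15:45-16:45.
Idris ∩ Jonas ∩ Jun ∩ Imani: 12:45-13:40, 15:45-16:45.
Idris ∩ Jonas ∩ Jun ∩ Imani ∩ Aarav: 12:45-13:40, 15:45-16:45.
Idris ∩ Jonas ∩ Jun ∩ Imani ∩ Aarav ∩ Arjun: 12:45-13:40, 15:45-16:45.
Those are the intersection windows.

12:45-13:40, 15:45-16:45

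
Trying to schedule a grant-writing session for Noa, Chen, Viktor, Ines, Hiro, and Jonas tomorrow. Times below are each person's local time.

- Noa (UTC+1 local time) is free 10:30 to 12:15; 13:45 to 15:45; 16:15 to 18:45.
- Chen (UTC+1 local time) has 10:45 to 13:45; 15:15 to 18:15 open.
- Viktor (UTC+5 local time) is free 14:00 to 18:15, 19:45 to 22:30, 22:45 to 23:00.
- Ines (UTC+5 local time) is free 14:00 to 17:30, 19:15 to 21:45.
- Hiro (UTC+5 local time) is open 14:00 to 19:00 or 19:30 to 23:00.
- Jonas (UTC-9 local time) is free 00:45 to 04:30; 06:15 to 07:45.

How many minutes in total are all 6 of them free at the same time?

Noa in UTC: 09:30-11:15, 12:45-14:45, 15:15-17:45 (subtract 1h to convert from UTC+1).
Chen in UTC: 09:45-12:45, 14:15-17:15 (subtract 1h to convert from UTC+1).
Viktor in UTC: 09:00-13:15, 14:45-17:30, 17:45-18:00 (subtract 5h to convert from UTC+5).
Ines in UTC: 09:00-12:30, 14:15-16:45 (subtract 5h to convert from UTC+5).
Hiro in UTC: 09:00-14:00, 14:30-18:00 (subtract 5h to convert from UTC+5).
Jonas in UTC: 09:45-13:30, 15:15-16:45 (add 9h to convert from UTC-9).
Noa ∩ Chen: 09:45-11:15, 14:15-14:45, 15:15-17:15.
Noa ∩ Chen ∩ Viktor: 09:45-11:15, 15:15-17:15.
Noa ∩ Chen ∩ Viktor ∩ Ines: 09:45-11:15, 15:15-16:45.
Noa ∩ Chen ∩ Viktor ∩ Ines ∩ Hiro: 09:45-11:15, 15:15-16:45.
Noa ∩ Chen ∩ Viktor ∩ Ines ∩ Hiro ∩ Jonas: 09:45-11:15, 15:15-16:45.
Those are the intersection windows.
Summing the common windows: 90 + 90 = 180 minutes.

180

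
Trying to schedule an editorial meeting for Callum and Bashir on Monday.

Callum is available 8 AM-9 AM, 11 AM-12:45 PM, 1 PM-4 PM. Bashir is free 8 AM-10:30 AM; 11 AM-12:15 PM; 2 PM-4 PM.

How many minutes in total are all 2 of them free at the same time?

Callum ∩ Bashir: 08:00-09:00, 11:00-12:15, 14:00-16:00.
So the common availability across everyone is 08:00-09:00, 11:00-12:15, 14:00-16:00.
Summing the common windows: 60 + 75 + 120 = 255 minutes.

255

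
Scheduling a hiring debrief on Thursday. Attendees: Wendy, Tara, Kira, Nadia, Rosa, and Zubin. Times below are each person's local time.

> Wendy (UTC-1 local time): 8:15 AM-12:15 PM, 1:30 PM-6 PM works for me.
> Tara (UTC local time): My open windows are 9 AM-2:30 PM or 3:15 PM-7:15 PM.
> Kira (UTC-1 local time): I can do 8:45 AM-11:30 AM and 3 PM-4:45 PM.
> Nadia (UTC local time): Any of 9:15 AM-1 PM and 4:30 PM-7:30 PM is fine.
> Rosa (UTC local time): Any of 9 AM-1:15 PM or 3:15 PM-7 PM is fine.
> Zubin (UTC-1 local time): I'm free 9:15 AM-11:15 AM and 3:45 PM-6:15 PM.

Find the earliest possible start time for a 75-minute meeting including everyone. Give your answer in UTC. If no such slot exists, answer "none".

Wendy in UTC: 09:15-13:15, 14:30-19:00 (add 1h to convert from UTC-1).
Tara in UTC: 09:00-14:30, 15:15-19:15.
Kira in UTC: 09:45-12:30, 16:00-17:45 (add 1h to convert from UTC-1).
Nadia in UTC: 09:15-13:00, 16:30-19:30.
Rosa in UTC: 09:00-13:15, 15:15-19:00.
Zubin in UTC: 10:15-12:15, 16:45-19:15 (add 1h to convert from UTC-1).
Wendy ∩ Tara: 09:15-13:15, 15:15-19:00.
Wendy ∩ Tara ∩ Kira: 09:45-12:30, 16:00-17:45.
Wendy ∩ Tara ∩ Kira ∩ Nadia: 09:45-12:30, 16:30-17:45.
Wendy ∩ Tara ∩ Kira ∩ Nadia ∩ Rosa: 09:45-12:30, 16:30-17:45.
Wendy ∩ Tara ∩ Kira ∩ Nadia ∩ Rosa ∩ Zubin: 10:15-12:15, 16:45-17:45.
The first common window of at least 75 minutes is 10:15-12:15, so the earliest start is 10:15.

10:15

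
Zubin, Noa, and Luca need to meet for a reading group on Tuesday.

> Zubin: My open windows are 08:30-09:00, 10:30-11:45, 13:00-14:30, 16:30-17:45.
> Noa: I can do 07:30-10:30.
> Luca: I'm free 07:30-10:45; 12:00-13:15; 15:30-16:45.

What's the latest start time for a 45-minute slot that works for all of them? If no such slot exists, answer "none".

Zubin ∩ Noa: 08:30-09:00.
Zubin ∩ Noa ∩ Luca: 08:30-09:00.
So the common availability across everyone is 08:30-09:00.
No common window is at least 45 minutes long.

none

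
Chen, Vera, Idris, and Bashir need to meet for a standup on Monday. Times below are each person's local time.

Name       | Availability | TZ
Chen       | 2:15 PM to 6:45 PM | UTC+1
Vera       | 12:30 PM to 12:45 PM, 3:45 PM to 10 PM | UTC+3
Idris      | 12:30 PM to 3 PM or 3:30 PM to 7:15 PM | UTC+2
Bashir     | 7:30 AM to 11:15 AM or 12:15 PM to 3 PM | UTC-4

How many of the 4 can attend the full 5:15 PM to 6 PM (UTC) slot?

2

Chen in UTC: 13:15-17:45 (subtract 1h to convert from UTC+1).
Vera in UTC: 09:30-09:45, 12:45-19:00 (subtract 3h to convert from UTC+3).
Idris in UTC: 10:30-13:00, 13:30-17:15 (subtract 2h to convert from UTC+2).
Bashir in UTC: 11:30-15:15, 16:15-19:00 (add 4h to convert from UTC-4).
Vera and Bashir can make the full 17:15-18:00 slot — that's 2.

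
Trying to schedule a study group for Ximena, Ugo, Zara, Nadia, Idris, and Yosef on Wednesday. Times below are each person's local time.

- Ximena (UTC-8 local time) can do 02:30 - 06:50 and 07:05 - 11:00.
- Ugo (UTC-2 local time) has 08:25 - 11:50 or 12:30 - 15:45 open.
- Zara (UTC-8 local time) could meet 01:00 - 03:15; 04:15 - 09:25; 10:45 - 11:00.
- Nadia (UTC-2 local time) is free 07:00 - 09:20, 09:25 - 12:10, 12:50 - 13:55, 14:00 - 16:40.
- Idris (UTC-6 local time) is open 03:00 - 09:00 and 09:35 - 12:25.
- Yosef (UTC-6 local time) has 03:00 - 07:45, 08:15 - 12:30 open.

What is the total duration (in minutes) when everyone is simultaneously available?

240

Ximena in UTC: 10:30-14:50, 15:05-19:00 (add 8h to convert from UTC-8).
Ugo in UTC: 10:25-13:50, 14:30-17:45 (add 2h to convert from UTC-2).
Zara in UTC: 09:00-11:15, 12:15-17:25, 18:45-19:00 (add 8h to convert from UTC-8).
Nadia in UTC: 09:00-11:20, 11:25-14:10, 14:50-15:55, 16:00-18:40 (add 2h to convert from UTC-2).
Idris in UTC: 09:00-15:00, 15:35-18:25 (add 6h to convert from UTC-6).
Yosef in UTC: 09:00-13:45, 14:15-18:30 (add 6h to convert from UTC-6).
Ximena ∩ Ugo: 10:30-13:50, 14:30-14:50, 15:05-17:45.
Ximena ∩ Ugo ∩ Zara: 10:30-11:15, 12:15-13:50, 14:30-14:50, 15:05-17:25.
Ximena ∩ Ugo ∩ Zara ∩ Nadia: 10:30-11:15, 12:15-13:50, 15:05-15:55, 16:00-17:25.
Ximena ∩ Ugo ∩ Zara ∩ Nadia ∩ Idris: 10:30-11:15, 12:15-13:50, 15:35-15:55, 16:00-17:25.
Ximena ∩ Ugo ∩ Zara ∩ Nadia ∩ Idris ∩ Yosef: 10:30-11:15, 12:15-13:45, 15:35-15:55, 16:00-17:25.
So the common availability across everyone is 10:30-11:15, 12:15-13:45, 15:35-15:55, 16:00-17:25.
Summing the common windows: 45 + 90 + 20 + 85 = 240 minutes.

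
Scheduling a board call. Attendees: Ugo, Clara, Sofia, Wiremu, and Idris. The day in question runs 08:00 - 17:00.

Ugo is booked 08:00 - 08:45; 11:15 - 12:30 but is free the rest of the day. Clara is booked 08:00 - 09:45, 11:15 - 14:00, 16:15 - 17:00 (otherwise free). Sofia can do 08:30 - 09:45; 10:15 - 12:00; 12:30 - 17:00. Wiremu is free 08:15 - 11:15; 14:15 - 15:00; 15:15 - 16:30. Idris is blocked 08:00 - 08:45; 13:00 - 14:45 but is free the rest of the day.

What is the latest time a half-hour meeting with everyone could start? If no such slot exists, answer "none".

Ugo free: 08:45-11:15, 12:30-17:00 (invert busy blocks within the working day).
Clara free: 09:45-11:15, 14:00-16:15 (invert busy blocks within the working day).
Sofia free: 08:30-09:45, 10:15-12:00, 12:30-17:00.
Wiremu free: 08:15-11:15, 14:15-15:00, 15:15-16:30.
Idris free: 08:45-13:00, 14:45-17:00 (invert busy blocks within the working day).
Ugo ∩ Clara: 09:45-11:15, 14:00-16:15.
Ugo ∩ Clara ∩ Sofia: 10:15-11:15, 14:00-16:15.
Ugo ∩ Clara ∩ Sofia ∩ Wiremu: 10:15-11:15, 14:15-15:00, 15:15-16:15.
Ugo ∩ Clara ∩ Sofia ∩ Wiremu ∩ Idris: 10:15-11:15, 14:45-15:00, 15:15-16:15.
The last common window of at least 30 minutes is 15:15-16:15; a 30-minute meeting can start as late as 15:45 and still end by 16:15.

15:45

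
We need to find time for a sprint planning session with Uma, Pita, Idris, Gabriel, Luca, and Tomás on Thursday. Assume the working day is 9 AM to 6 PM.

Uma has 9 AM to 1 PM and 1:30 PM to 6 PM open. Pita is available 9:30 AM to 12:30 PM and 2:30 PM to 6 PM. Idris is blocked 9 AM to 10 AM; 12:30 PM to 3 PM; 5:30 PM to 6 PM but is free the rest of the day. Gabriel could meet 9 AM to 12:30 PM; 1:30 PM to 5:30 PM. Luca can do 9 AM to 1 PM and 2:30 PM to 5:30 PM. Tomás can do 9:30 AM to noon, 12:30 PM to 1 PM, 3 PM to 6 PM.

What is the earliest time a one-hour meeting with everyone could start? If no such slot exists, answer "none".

Uma free: 09:00-13:00, 13:30-18:00.
Pita free: 09:30-12:30, 14:30-18:00.
Idris free: 10:00-12:30, 15:00-17:30 (invert busy blocks within the working day).
Gabriel free: 09:00-12:30, 13:30-17:30.
Luca free: 09:00-13:00, 14:30-17:30.
Tomás free: 09:30-12:00, 12:30-13:00, 15:00-18:00.
Uma ∩ Pita: 09:30-12:30, 14:30-18:00.
Uma ∩ Pita ∩ Idris: 10:00-12:30, 15:00-17:30.
Uma ∩ Pita ∩ Idris ∩ Gabriel: 10:00-12:30, 15:00-17:30.
Uma ∩ Pita ∩ Idris ∩ Gabriel ∩ Luca: 10:00-12:30, 15:00-17:30.
Uma ∩ Pita ∩ Idris ∩ Gabriel ∩ Luca ∩ Tomás: 10:00-12:00, 15:00-17:30.
Those are the intersection windows.
The first common window of at least 60 minutes is 10:00-12:00, so the earliest start is 10:00.

10:00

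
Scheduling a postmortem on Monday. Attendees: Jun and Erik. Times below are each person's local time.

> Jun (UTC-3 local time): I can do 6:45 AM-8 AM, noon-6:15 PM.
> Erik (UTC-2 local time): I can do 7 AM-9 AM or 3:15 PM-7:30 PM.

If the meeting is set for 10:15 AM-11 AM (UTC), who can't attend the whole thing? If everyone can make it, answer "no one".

no one

Jun in UTC: 09:45-11:00, 15:00-21:15 (add 3h to convert from UTC-3).
Erik in UTC: 09:00-11:00, 17:15-21:30 (add 2h to convert from UTC-2).
Jun: free for 10:15-11:00. Erik: free for 10:15-11:00.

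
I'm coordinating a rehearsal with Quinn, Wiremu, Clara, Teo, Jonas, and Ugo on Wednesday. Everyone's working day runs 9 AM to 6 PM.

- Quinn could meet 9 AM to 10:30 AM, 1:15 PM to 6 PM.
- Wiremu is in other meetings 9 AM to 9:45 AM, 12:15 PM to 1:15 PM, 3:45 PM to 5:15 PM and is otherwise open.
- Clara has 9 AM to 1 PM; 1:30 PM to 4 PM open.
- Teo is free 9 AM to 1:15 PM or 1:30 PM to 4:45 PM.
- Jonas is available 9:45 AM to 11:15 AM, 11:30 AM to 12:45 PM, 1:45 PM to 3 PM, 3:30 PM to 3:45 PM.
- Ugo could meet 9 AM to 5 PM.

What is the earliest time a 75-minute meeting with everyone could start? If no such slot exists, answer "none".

13:45

Quinn free: 09:00-10:30, 13:15-18:00.
Wiremu free: 09:45-12:15, 13:15-15:45, 17:15-18:00 (invert busy blocks within the working day).
Clara free: 09:00-13:00, 13:30-16:00.
Teo free: 09:00-13:15, 13:30-16:45.
Jonas free: 09:45-11:15, 11:30-12:45, 13:45-15:00, 15:30-15:45.
Ugo free: 09:00-17:00.
Quinn ∩ Wiremu: 09:45-10:30, 13:15-15:45, 17:15-18:00.
Quinn ∩ Wiremu ∩ Clara: 09:45-10:30, 13:30-15:45.
Quinn ∩ Wiremu ∩ Clara ∩ Teo: 09:45-10:30, 13:30-15:45.
Quinn ∩ Wiremu ∩ Clara ∩ Teo ∩ Jonas: 09:45-10:30, 13:45-15:00, 15:30-15:45.
Quinn ∩ Wiremu ∩ Clara ∩ Teo ∩ Jonas ∩ Ugo: 09:45-10:30, 13:45-15:00, 15:30-15:45.
The first common window of at least 75 minutes is 13:45-15:00, so the earliest start is 13:45.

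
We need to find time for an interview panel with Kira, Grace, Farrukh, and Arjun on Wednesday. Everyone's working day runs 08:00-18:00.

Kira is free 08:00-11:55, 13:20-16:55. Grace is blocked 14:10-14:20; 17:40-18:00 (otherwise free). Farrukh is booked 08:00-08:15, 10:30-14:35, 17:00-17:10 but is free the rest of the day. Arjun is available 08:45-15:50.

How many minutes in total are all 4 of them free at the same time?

Kira free: 08:00-11:55, 13:20-16:55.
Grace free: 08:00-14:10, 14:20-17:40 (invert busy blocks within the working day).
Farrukh free: 08:15-10:30, 14:35-17:00, 17:10-18:00 (invert busy blocks within the working day).
Arjun free: 08:45-15:50.
Kira ∩ Grace: 08:00-11:55, 13:20-14:10, 14:20-16:55.
Kira ∩ Grace ∩ Farrukh: 08:15-10:30, 14:35-16:55.
Kira ∩ Grace ∩ Farrukh ∩ Arjun: 08:45-10:30, 14:35-15:50.
Summing the common windows: 105 + 75 = 180 minutes.

180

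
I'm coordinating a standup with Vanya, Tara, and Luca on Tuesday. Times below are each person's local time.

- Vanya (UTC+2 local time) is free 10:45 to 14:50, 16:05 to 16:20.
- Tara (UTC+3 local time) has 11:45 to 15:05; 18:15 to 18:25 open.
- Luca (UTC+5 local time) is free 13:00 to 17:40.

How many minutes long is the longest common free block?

Vanya in UTC: 08:45-12:50, 14:05-14:20 (subtract 2h to convert from UTC+2).
Tara in UTC: 08:45-12:05, 15:15-15:25 (subtract 3h to convert from UTC+3).
Luca in UTC: 08:00-12:40 (subtract 5h to convert from UTC+5).
Vanya ∩ Tara: 08:45-12:05.
Vanya ∩ Tara ∩ Luca: 08:45-12:05.
Those are the intersection windows.
The longest is 08:45-12:05 at 200 minutes.

200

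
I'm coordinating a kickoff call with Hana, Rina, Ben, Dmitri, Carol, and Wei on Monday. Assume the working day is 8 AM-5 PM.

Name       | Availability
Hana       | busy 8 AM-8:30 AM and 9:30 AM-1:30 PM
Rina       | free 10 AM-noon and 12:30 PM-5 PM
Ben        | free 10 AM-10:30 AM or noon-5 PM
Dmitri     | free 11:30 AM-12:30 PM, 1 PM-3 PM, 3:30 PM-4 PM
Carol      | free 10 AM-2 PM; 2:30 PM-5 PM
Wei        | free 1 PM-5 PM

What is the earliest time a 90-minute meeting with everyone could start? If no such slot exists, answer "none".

none

Hana free: 08:30-09:30, 13:30-17:00 (invert busy blocks within the working day).
Rina free: 10:00-12:00, 12:30-17:00.
Ben free: 10:00-10:30, 12:00-17:00.
Dmitri free: 11:30-12:30, 13:00-15:00, 15:30-16:00.
Carol free: 10:00-14:00, 14:30-17:00.
Wei free: 13:00-17:00.
Hana ∩ Rina: 13:30-17:00.
Hana ∩ Rina ∩ Ben: 13:30-17:00.
Hana ∩ Rina ∩ Ben ∩ Dmitri: 13:30-15:00, 15:30-16:00.
Hana ∩ Rina ∩ Ben ∩ Dmitri ∩ Carol: 13:30-14:00, 14:30-15:00, 15:30-16:00.
Hana ∩ Rina ∩ Ben ∩ Dmitri ∩ Carol ∩ Wei: 13:30-14:00, 14:30-15:00, 15:30-16:00.
Those are the intersection windows.
No common window is at least 90 minutes long.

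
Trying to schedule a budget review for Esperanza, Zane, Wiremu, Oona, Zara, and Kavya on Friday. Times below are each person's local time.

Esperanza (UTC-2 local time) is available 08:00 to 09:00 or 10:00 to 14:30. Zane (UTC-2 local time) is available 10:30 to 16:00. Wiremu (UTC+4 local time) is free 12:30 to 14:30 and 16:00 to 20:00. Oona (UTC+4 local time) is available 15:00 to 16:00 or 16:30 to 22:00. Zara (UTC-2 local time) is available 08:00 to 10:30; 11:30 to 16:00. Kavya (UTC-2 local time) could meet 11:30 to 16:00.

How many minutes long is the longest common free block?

Esperanza in UTC: 10:00-11:00, 12:00-16:30 (add 2h to convert from UTC-2).
Zane in UTC: 12:30-18:00 (add 2h to convert from UTC-2).
Wiremu in UTC: 08:30-10:30, 12:00-16:00 (subtract 4h to convert from UTC+4).
Oona in UTC: 11:00-12:00, 12:30-18:00 (subtract 4h to convert from UTC+4).
Zara in UTC: 10:00-12:30, 13:30-18:00 (add 2h to convert from UTC-2).
Kavya in UTC: 13:30-18:00 (add 2h to convert from UTC-2).
Esperanza ∩ Zane: 12:30-16:30.
Esperanza ∩ Zane ∩ Wiremu: 12:30-16:00.
Esperanza ∩ Zane ∩ Wiremu ∩ Oona: 12:30-16:00.
Esperanza ∩ Zane ∩ Wiremu ∩ Oona ∩ Zara: 13:30-16:00.
Esperanza ∩ Zane ∩ Wiremu ∩ Oona ∩ Zara ∩ Kavya: 13:30-16:00.
Those are the intersection windows.
The longest is 13:30-16:00 at 150 minutes.

150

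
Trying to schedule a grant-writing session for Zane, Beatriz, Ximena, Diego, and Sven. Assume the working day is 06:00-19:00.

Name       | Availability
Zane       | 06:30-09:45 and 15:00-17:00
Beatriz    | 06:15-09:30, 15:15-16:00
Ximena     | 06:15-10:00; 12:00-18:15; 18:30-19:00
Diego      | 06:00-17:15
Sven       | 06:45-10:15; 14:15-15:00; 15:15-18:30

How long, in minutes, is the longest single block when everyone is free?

Zane ∩ Beatriz: 06:30-09:30, 15:15-16:00.
Zane ∩ Beatriz ∩ Ximena: 06:30-09:30, 15:15-16:00.
Zane ∩ Beatriz ∩ Ximena ∩ Diego: 06:30-09:30, 15:15-16:00.
Zane ∩ Beatriz ∩ Ximena ∩ Diego ∩ Sven: 06:45-09:30, 15:15-16:00.
The longest is 06:45-09:30 at 165 minutes.

165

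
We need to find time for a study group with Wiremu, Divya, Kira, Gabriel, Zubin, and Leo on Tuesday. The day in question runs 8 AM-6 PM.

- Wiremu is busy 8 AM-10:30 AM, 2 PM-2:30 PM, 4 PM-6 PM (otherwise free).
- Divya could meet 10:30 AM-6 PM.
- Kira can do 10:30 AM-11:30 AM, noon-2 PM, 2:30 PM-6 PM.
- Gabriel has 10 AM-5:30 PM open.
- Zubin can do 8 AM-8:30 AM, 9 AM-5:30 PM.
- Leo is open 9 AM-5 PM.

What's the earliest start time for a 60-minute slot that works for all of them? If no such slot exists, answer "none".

10:30

Wiremu free: 10:30-14:00, 14:30-16:00 (invert busy blocks within the working day).
Divya free: 10:30-18:00.
Kira free: 10:30-11:30, 12:00-14:00, 14:30-18:00.
Gabriel free: 10:00-17:30.
Zubin free: 08:00-08:30, 09:00-17:30.
Leo free: 09:00-17:00.
Wiremu ∩ Divya: 10:30-14:00, 14:30-16:00.
Wiremu ∩ Divya ∩ Kira: 10:30-11:30, 12:00-14:00, 14:30-16:00.
Wiremu ∩ Divya ∩ Kira ∩ Gabriel: 10:30-11:30, 12:00-14:00, 14:30-16:00.
Wiremu ∩ Divya ∩ Kira ∩ Gabriel ∩ Zubin: 10:30-11:30, 12:00-14:00, 14:30-16:00.
Wiremu ∩ Divya ∩ Kira ∩ Gabriel ∩ Zubin ∩ Leo: 10:30-11:30, 12:00-14:00, 14:30-16:00.
Those are the intersection windows.
The first common window of at least 60 minutes is 10:30-11:30, so the earliest start is 10:30.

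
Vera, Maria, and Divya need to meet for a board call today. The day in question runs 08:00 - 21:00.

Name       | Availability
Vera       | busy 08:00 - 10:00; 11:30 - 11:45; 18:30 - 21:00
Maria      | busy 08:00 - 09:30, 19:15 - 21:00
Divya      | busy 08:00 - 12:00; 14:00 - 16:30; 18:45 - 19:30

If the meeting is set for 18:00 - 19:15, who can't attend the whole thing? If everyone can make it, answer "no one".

Divya, Vera

Vera free: 10:00-11:30, 11:45-18:30 (invert busy blocks within the working day).
Maria free: 09:30-19:15 (invert busy blocks within the working day).
Divya free: 12:00-14:00, 16:30-18:45, 19:30-21:00 (invert busy blocks within the working day).
Vera: not fully free for 18:00-19:15. Maria: free for 18:00-19:15. Divya: not fully free for 18:00-19:15.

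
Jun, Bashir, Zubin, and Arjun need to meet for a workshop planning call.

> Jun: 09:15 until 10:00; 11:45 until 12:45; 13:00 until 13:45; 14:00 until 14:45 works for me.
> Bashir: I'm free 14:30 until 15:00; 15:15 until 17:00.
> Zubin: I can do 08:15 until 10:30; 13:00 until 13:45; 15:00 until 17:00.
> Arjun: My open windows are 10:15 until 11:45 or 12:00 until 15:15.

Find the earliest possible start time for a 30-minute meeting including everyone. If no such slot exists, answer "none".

Jun ∩ Bashir: 14:30-14:45.
Jun ∩ Bashir ∩ Zubin: ∅.
Jun ∩ Bashir ∩ Zubin ∩ Arjun: ∅.
There is no time when everyone is free.
No common window is at least 30 minutes long.

none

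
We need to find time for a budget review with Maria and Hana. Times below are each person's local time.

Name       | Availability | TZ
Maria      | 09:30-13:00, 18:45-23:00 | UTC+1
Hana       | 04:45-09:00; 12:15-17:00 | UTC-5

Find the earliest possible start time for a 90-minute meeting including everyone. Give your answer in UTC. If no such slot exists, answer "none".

Maria in UTC: 08:30-12:00, 17:45-22:00 (subtract 1h to convert from UTC+1).
Hana in UTC: 09:45-14:00, 17:15-22:00 (add 5h to convert from UTC-5).
Maria ∩ Hana: 09:45-12:00, 17:45-22:00.
The first common window of at least 90 minutes is 09:45-12:00, so the earliest start is 09:45.

09:45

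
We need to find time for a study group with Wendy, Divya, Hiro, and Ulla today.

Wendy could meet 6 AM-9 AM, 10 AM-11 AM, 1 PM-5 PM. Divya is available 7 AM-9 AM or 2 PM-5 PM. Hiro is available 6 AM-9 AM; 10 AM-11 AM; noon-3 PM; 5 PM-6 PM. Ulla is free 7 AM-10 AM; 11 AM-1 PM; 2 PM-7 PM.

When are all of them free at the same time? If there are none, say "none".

Wendy ∩ Divya: 07:00-09:00, 14:00-17:00.
Wendy ∩ Divya ∩ Hiro: 07:00-09:00, 14:00-15:00.
Wendy ∩ Divya ∩ Hiro ∩ Ulla: 07:00-09:00, 14:00-15:00.

07:00-09:00, 14:00-15:00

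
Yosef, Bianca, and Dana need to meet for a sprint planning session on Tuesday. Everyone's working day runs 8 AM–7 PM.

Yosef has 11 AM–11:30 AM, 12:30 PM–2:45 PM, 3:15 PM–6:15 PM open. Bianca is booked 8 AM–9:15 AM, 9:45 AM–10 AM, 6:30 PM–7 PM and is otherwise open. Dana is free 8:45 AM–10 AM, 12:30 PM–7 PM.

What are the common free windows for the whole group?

Yosef free: 11:00-11:30, 12:30-14:45, 15:15-18:15.
Bianca free: 09:15-09:45, 10:00-18:30 (invert busy blocks within the working day).
Dana free: 08:45-10:00, 12:30-19:00.
Yosef ∩ Bianca: 11:00-11:30, 12:30-14:45, 15:15-18:15.
Yosef ∩ Bianca ∩ Dana: 12:30-14:45, 15:15-18:15.

12:30-14:45, 15:15-18:15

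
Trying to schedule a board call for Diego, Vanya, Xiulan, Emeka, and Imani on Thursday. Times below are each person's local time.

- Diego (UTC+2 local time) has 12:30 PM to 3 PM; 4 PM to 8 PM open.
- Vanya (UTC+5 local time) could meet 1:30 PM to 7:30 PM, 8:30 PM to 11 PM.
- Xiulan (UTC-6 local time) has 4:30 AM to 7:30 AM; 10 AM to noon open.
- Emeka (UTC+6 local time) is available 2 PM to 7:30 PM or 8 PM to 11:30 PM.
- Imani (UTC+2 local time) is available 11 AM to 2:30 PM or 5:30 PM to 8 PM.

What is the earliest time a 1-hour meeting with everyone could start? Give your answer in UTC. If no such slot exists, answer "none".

10:30

Diego in UTC: 10:30-13:00, 14:00-18:00 (subtract 2h to convert from UTC+2).
Vanya in UTC: 08:30-14:30, 15:30-18:00 (subtract 5h to convert from UTC+5).
Xiulan in UTC: 10:30-13:30, 16:00-18:00 (add 6h to convert from UTC-6).
Emeka in UTC: 08:00-13:30, 14:00-17:30 (subtract 6h to convert from UTC+6).
Imani in UTC: 09:00-12:30, 15:30-18:00 (subtract 2h to convert from UTC+2).
Diego ∩ Vanya: 10:30-13:00, 14:00-14:30, 15:30-18:00.
Diego ∩ Vanya ∩ Xiulan: 10:30-13:00, 16:00-18:00.
Diego ∩ Vanya ∩ Xiulan ∩ Emeka: 10:30-13:00, 16:00-17:30.
Diego ∩ Vanya ∩ Xiulan ∩ Emeka ∩ Imani: 10:30-12:30, 16:00-17:30.
So the common availability across everyone is 10:30-12:30, 16:00-17:30.
The first common window of at least 60 minutes is 10:30-12:30, so the earliest start is 10:30.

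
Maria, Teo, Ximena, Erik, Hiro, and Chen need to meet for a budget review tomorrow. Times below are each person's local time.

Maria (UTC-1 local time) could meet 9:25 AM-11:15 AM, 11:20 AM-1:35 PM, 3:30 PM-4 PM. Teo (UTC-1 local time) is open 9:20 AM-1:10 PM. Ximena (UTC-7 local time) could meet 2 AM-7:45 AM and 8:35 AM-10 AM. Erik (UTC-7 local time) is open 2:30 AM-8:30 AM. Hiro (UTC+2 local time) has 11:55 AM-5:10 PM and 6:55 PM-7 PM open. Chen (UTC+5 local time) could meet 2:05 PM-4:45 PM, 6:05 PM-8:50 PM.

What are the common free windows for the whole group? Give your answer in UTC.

10:25-11:45, 13:05-14:10

Maria in UTC: 10:25-12:15, 12:20-14:35, 16:30-17:00 (add 1h to convert from UTC-1).
Teo in UTC: 10:20-14:10 (add 1h to convert from UTC-1).
Ximena in UTC: 09:00-14:45, 15:35-17:00 (add 7h to convert from UTC-7).
Erik in UTC: 09:30-15:30 (add 7h to convert from UTC-7).
Hiro in UTC: 09:55-15:10, 16:55-17:00 (subtract 2h to convert from UTC+2).
Chen in UTC: 09:05-11:45, 13:05-15:50 (subtract 5h to convert from UTC+5).
Maria ∩ Teo: 10:25-12:15, 12:20-14:10.
Maria ∩ Teo ∩ Ximena: 10:25-12:15, 12:20-14:10.
Maria ∩ Teo ∩ Ximena ∩ Erik: 10:25-12:15, 12:20-14:10.
Maria ∩ Teo ∩ Ximena ∩ Erik ∩ Hiro: 10:25-12:15, 12:20-14:10.
Maria ∩ Teo ∩ Ximena ∩ Erik ∩ Hiro ∩ Chen: 10:25-11:45, 13:05-14:10.
Those are the intersection windows.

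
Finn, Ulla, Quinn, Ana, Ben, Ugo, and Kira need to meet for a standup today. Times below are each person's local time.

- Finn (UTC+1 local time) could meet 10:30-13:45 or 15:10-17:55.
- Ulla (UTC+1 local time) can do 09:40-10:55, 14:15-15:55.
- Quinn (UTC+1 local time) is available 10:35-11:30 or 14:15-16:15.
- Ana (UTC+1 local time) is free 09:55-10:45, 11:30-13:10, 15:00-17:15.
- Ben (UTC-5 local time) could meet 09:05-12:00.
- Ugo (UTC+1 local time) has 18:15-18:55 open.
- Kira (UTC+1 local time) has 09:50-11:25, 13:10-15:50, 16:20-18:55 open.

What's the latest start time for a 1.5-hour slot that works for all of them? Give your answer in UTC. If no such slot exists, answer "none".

none

Finn in UTC: 09:30-12:45, 14:10-16:55 (subtract 1h to convert from UTC+1).
Ulla in UTC: 08:40-09:55, 13:15-14:55 (subtract 1h to convert from UTC+1).
Quinn in UTC: 09:35-10:30, 13:15-15:15 (subtract 1h to convert from UTC+1).
Ana in UTC: 08:55-09:45, 10:30-12:10, 14:00-16:15 (subtract 1h to convert from UTC+1).
Ben in UTC: 14:05-17:00 (add 5h to convert from UTC-5).
Ugo in UTC: 17:15-17:55 (subtract 1h to convert from UTC+1).
Kira in UTC: 08:50-10:25, 12:10-14:50, 15:20-17:55 (subtract 1h to convert from UTC+1).
Finn ∩ Ulla: 09:30-09:55, 14:10-14:55.
Finn ∩ Ulla ∩ Quinn: 09:35-09:55, 14:10-14:55.
Finn ∩ Ulla ∩ Quinn ∩ Ana: 09:35-09:45, 14:10-14:55.
Finn ∩ Ulla ∩ Quinn ∩ Ana ∩ Ben: 14:10-14:55.
Finn ∩ Ulla ∩ Quinn ∩ Ana ∩ Ben ∩ Ugo: ∅.
Finn ∩ Ulla ∩ Quinn ∩ Ana ∩ Ben ∩ Ugo ∩ Kira: ∅.
There is no time when everyone is free.
No common window is at least 90 minutes long.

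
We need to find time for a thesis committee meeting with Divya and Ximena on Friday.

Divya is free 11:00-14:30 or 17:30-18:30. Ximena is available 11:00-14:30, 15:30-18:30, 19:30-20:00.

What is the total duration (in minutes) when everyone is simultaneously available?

270

Divya ∩ Ximena: 11:00-14:30, 17:30-18:30.
Summing the common windows: 210 + 60 = 270 minutes.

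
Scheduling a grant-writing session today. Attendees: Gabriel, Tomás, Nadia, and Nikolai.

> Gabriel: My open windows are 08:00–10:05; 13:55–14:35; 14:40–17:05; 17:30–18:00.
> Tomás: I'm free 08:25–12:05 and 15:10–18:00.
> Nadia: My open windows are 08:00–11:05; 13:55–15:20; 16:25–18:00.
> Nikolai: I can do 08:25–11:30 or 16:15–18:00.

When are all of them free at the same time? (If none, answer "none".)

Gabriel ∩ Tomás: 08:25-10:05, 15:10-17:05, 17:30-18:00.
Gabriel ∩ Tomás ∩ Nadia: 08:25-10:05, 15:10-15:20, 16:25-17:05, 17:30-18:00.
Gabriel ∩ Tomás ∩ Nadia ∩ Nikolai: 08:25-10:05, 16:25-17:05, 17:30-18:00.

08:25-10:05, 16:25-17:05, 17:30-18:00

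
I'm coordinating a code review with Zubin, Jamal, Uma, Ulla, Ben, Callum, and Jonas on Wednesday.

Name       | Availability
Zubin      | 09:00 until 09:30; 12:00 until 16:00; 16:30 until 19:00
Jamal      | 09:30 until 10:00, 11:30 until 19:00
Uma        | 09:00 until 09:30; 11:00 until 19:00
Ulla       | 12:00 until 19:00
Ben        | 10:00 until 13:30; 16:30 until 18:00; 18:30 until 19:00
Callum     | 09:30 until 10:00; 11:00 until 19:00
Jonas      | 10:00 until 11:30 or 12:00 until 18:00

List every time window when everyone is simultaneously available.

12:00-13:30, 16:30-18:00

Zubin ∩ Jamal: 12:00-16:00, 16:30-19:00.
Zubin ∩ Jamal ∩ Uma: 12:00-16:00, 16:30-19:00.
Zubin ∩ Jamal ∩ Uma ∩ Ulla: 12:00-16:00, 16:30-19:00.
Zubin ∩ Jamal ∩ Uma ∩ Ulla ∩ Ben: 12:00-13:30, 16:30-18:00, 18:30-19:00.
Zubin ∩ Jamal ∩ Uma ∩ Ulla ∩ Ben ∩ Callum: 12:00-13:30, 16:30-18:00, 18:30-19:00.
Zubin ∩ Jamal ∩ Uma ∩ Ulla ∩ Ben ∩ Callum ∩ Jonas: 12:00-13:30, 16:30-18:00.
So the common availability across everyone is 12:00-13:30, 16:30-18:00.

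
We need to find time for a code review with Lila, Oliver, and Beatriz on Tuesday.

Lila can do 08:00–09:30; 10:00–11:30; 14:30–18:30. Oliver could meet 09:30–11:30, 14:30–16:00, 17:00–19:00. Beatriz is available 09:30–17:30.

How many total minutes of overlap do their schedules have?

Lila ∩ Oliver: 10:00-11:30, 14:30-16:00, 17:00-18:30.
Lila ∩ Oliver ∩ Beatriz: 10:00-11:30, 14:30-16:00, 17:00-17:30.
Summing the common windows: 90 + 90 + 30 = 210 minutes.

210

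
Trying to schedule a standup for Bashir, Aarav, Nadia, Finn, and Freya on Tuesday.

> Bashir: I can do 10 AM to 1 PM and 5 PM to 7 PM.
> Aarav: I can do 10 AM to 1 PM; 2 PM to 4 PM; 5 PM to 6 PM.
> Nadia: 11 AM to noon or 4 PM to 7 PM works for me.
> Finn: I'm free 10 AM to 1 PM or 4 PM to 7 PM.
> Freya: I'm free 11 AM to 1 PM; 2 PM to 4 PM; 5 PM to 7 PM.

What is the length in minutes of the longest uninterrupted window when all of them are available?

60

Bashir ∩ Aarav: 10:00-13:00, 17:00-18:00.
Bashir ∩ Aarav ∩ Nadia: 11:00-12:00, 17:00-18:00.
Bashir ∩ Aarav ∩ Nadia ∩ Finn: 11:00-12:00, 17:00-18:00.
Bashir ∩ Aarav ∩ Nadia ∩ Finn ∩ Freya: 11:00-12:00, 17:00-18:00.
So the common availability across everyone is 11:00-12:00, 17:00-18:00.
The longest is 11:00-12:00 at 60 minutes.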